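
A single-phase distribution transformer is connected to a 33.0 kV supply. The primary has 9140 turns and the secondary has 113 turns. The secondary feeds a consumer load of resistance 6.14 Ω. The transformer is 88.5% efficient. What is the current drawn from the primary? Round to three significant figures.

V_s = 33000 × 113/9140 = 407.99 V.
I_s = V_s/R = 407.99/6.14 = 66.447 A.
P_out = V_s I_s = 407.99 × 66.447 = 27110 W.
P_in = P_out/η = 27110/0.885 = 30632 W.
I_p = P_in/V_p = 30632/33000 = 0.928 A.

I_p ≈ 0.928 A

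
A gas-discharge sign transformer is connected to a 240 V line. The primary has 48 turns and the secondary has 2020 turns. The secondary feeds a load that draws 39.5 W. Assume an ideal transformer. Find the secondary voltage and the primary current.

V_s = V_p × N_s/N_p = 240 × 2020/48 = 10100 V.
I_s = P/V_s = 39.5/10100 = 0.0039109 A.
I_p = I_s × N_s/N_p = 0.0039109 × 2020/48 = 0.165 A.

V_s ≈ 10100 V, I_p ≈ 0.165 A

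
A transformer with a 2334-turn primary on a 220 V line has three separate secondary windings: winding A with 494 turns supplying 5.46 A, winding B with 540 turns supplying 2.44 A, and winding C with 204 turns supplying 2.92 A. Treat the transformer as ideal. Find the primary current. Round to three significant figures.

I_p ≈ 1.98 A

V_A = 220 × 494/2334 = 46.564 V; V_B = 220 × 540/2334 = 50.900 V; V_C = 220 × 204/2334 = 19.229 V.
P_out = V_A I_A + V_B I_B + V_C I_C = 46.564×5.46 + 50.900×2.44 + 19.229×2.92 = 254.24 + 124.20 + 56.148 = 434.58 W.
Ideal ⇒ P_in = P_out, so I_p = P_out/V_p = 434.58/220 = 1.98 A.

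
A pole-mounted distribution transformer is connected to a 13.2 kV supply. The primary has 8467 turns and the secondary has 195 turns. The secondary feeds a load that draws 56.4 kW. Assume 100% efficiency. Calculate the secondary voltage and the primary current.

V_s ≈ 304 V, I_p ≈ 4.27 A

V_s = V_p × N_s/N_p = 13200 × 195/8467 = 304.00 V.
I_s = P/V_s = 56400/304.00 = 185.52 A.
I_p = I_s × N_s/N_p = 185.52 × 195/8467 = 4.27 A.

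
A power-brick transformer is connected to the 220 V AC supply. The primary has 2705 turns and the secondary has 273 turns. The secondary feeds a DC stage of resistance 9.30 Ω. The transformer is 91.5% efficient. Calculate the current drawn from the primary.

I_p ≈ 0.263 A

V_s = 220 × 273/2705 = 22.203 V.
I_s = V_s/R = 22.203/9.30 = 2.3875 A.
P_out = V_s I_s = 22.203 × 2.3875 = 53.009 W.
P_in = P_out/η = 53.009/0.915 = 57.934 W.
I_p = P_in/V_p = 57.934/220 = 0.263 A.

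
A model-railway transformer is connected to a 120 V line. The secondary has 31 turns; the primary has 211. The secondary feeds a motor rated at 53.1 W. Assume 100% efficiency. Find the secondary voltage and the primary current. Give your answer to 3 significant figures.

V_s ≈ 17.6 V, I_p ≈ 0.442 A

V_s = V_p × N_s/N_p = 120 × 31/211 = 17.630 V.
I_s = P/V_s = 53.1/17.630 = 3.0119 A.
I_p = I_s × N_s/N_p = 3.0119 × 31/211 = 0.442 A.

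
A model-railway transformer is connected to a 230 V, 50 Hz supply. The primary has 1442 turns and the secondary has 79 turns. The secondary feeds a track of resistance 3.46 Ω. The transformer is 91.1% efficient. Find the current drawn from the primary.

V_s = 230 × 79/1442 = 12.601 V.
I_s = V_s/R = 12.601/3.46 = 3.6418 A.
P_out = V_s I_s = 12.601 × 3.6418 = 45.888 W.
P_in = P_out/η = 45.888/0.911 = 50.371 W.
I_p = P_in/V_p = 50.371/230 = 0.219 A.

I_p ≈ 0.219 A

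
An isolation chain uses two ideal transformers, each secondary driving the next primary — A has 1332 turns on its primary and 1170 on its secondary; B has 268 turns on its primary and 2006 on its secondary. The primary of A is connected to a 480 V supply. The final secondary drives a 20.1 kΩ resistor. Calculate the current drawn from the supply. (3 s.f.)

After A: V = 480.00 × 1170/1332 = 421.62 V.
After B: V = 421.62 × 2006/268 = 3155.9 V.
I_load = 3155.9/20100 = 0.15701 A, so P_out = 3155.9 × 0.15701 = 495.50 W.
All ideal ⇒ P_in = P_out, so I_supply = 495.50/480 = 1.03 A.

I_supply ≈ 1.03 A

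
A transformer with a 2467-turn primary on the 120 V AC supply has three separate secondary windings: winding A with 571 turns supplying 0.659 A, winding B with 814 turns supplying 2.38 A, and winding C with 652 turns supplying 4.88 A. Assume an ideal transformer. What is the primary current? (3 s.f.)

I_p ≈ 2.23 A

V_A = 120 × 571/2467 = 27.775 V; V_B = 120 × 814/2467 = 39.595 V; V_C = 120 × 652/2467 = 31.715 V.
P_out = V_A I_A + V_B I_B + V_C I_C = 27.775×0.659 + 39.595×2.38 + 31.715×4.88 = 18.303 + 94.235 + 154.77 = 267.31 W.
Ideal ⇒ P_in = P_out, so I_p = P_out/V_p = 267.31/120 = 2.23 A.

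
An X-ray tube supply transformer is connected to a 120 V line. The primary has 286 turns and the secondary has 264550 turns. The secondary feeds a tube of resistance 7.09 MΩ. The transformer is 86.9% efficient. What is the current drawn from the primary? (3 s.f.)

I_p ≈ 16.7 A

V_s = 120 × 264550/286 = 111000 V.
I_s = V_s/R = 111000/(7.09×10^6) = 0.015656 A.
P_out = V_s I_s = 111000 × 0.015656 = 1737.8 W.
P_in = P_out/η = 1737.8/0.869 = 1999.8 W.
I_p = P_in/V_p = 1999.8/120 = 16.7 A.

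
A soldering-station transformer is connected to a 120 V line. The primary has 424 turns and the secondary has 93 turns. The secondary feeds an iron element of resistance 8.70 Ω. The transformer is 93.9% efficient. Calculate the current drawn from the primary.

V_s = 120 × 93/424 = 26.321 V.
I_s = V_s/R = 26.321/8.70 = 3.0254 A.
P_out = V_s I_s = 26.321 × 3.0254 = 79.630 W.
P_in = P_out/η = 79.630/0.939 = 84.803 W.
I_p = P_in/V_p = 84.803/120 = 0.707 A.

I_p ≈ 0.707 A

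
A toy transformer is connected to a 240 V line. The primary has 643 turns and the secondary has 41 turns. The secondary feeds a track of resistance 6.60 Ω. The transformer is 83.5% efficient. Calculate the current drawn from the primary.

V_s = 240 × 41/643 = 15.303 V.
I_s = V_s/R = 15.303/6.60 = 2.3187 A.
P_out = V_s I_s = 15.303 × 2.3187 = 35.483 W.
P_in = P_out/η = 35.483/0.835 = 42.495 W.
I_p = P_in/V_p = 42.495/240 = 0.177 A.

I_p ≈ 0.177 A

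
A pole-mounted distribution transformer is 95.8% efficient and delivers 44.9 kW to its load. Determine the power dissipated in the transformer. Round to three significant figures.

P_loss ≈ 1970 W

P_in = P_out/η = 44900/0.958 = 46868.5 W.
P_loss = P_in − P_out = 46868.5 − 44900 = 1970 W.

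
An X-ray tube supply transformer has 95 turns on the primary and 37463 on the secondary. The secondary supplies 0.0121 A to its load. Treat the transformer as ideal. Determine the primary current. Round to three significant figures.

I_p ≈ 4.77 A

For an ideal transformer I_p/I_s = N_s/N_p, so I_p = 0.0121 × 37463/95 = 4.77 A.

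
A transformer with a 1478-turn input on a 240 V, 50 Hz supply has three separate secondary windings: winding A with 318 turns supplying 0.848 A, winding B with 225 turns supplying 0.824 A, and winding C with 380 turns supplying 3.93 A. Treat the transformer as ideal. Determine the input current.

V_A = 240 × 318/1478 = 51.637 V; V_B = 240 × 225/1478 = 36.536 V; V_C = 240 × 380/1478 = 61.705 V.
P_out = V_A I_A + V_B I_B + V_C I_C = 51.637×0.848 + 36.536×0.824 + 61.705×3.93 = 43.788 + 30.106 + 242.50 = 316.39 W.
Ideal ⇒ P_in = P_out, so I_in = P_out/V_in = 316.39/240 = 1.32 A.

I_in ≈ 1.32 A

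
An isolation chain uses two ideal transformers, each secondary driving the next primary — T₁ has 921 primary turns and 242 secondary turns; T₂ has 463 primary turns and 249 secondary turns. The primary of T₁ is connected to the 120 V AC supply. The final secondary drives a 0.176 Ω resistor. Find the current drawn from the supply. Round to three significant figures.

I_supply ≈ 13.6 A

Secondary of T₁: V = 120.00 × 242/921 = 31.531 V.
Secondary of T₂: V = 31.531 × 249/463 = 16.957 V.
I_load = 16.957/0.176 = 96.348 A, so P_out = 16.957 × 96.348 = 1633.8 W.
All ideal ⇒ P_in = P_out, so I_supply = 1633.8/120 = 13.6 A.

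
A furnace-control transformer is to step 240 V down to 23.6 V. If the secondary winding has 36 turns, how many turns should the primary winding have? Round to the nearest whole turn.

N_p/N_s = V_p/V_s, so N_p = 36 × 240/23.6 = 366.1 ≈ 366 turns.

N_p = 366 turns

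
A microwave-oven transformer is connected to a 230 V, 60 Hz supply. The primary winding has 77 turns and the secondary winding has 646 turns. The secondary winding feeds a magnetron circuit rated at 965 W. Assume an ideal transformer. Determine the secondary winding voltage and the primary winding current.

V_s ≈ 1930 V, I_p ≈ 4.20 A

V_s = V_p × N_s/N_p = 230 × 646/77 = 1929.6 V.
I_s = P/V_s = 965/1929.6 = 0.50010 A.
I_p = I_s × N_s/N_p = 0.50010 × 646/77 = 4.20 A.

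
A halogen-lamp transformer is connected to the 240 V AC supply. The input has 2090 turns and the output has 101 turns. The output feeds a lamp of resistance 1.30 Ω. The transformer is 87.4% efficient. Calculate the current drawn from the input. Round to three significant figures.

V_out = 240 × 101/2090 = 11.598 V.
I_out = V_out/R = 11.598/1.30 = 8.9216 A.
P_out = V_out I_out = 11.598 × 8.9216 = 103.47 W.
P_in = P_out/η = 103.47/0.874 = 118.39 W.
I_in = P_in/V_in = 118.39/240 = 0.493 A.

I_in ≈ 0.493 A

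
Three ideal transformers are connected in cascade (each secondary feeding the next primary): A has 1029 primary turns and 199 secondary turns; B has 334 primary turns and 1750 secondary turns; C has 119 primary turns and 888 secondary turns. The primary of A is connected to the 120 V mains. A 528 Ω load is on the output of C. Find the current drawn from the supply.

I_supply ≈ 13.0 A

Secondary of A: V = 120.00 × 199/1029 = 23.207 V.
Secondary of B: V = 23.207 × 1750/334 = 121.59 V.
Secondary of C: V = 121.59 × 888/119 = 907.35 V.
I_load = 907.35/528 = 1.7185 A, so P_out = 907.35 × 1.7185 = 1559.3 W.
All ideal ⇒ P_in = P_out, so I_supply = 1559.3/120 = 13.0 A.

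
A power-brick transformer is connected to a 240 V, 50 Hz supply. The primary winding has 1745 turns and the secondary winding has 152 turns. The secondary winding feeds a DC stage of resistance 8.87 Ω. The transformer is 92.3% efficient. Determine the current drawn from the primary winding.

I_p ≈ 0.222 A

V_s = 240 × 152/1745 = 20.905 V.
I_s = V_s/R = 20.905/8.87 = 2.3569 A.
P_out = V_s I_s = 20.905 × 2.3569 = 49.271 W.
P_in = P_out/η = 49.271/0.923 = 53.382 W.
I_p = P_in/V_p = 53.382/240 = 0.222 A.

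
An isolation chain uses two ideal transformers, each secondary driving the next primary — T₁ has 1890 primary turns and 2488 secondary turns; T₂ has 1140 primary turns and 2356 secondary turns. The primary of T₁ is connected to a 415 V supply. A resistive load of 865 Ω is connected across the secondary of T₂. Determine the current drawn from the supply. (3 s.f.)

I_supply ≈ 3.55 A

After T₁: V = 415.00 × 2488/1890 = 546.31 V.
After T₂: V = 546.31 × 2356/1140 = 1129.0 V.
I_load = 1129.0/865 = 1.3052 A, so P_out = 1129.0 × 1.3052 = 1473.7 W.
All ideal ⇒ P_in = P_out, so I_supply = 1473.7/415 = 3.55 A.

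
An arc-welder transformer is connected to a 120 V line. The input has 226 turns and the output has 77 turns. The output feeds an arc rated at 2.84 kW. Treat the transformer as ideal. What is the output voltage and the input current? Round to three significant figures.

V_out = V_in × N_out/N_in = 120 × 77/226 = 40.885 V.
I_out = P/V_out = 2840/40.885 = 69.463 A.
I_in = I_out × N_out/N_in = 69.463 × 77/226 = 23.7 A.

V_out ≈ 40.9 V, I_in ≈ 23.7 A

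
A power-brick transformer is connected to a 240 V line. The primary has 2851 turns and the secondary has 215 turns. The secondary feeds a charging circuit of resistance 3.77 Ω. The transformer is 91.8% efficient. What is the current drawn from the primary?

V_s = 240 × 215/2851 = 18.099 V.
I_s = V_s/R = 18.099/3.77 = 4.8008 A.
P_out = V_s I_s = 18.099 × 4.8008 = 86.889 W.
P_in = P_out/η = 86.889/0.918 = 94.650 W.
I_p = P_in/V_p = 94.650/240 = 0.394 A.

I_p ≈ 0.394 A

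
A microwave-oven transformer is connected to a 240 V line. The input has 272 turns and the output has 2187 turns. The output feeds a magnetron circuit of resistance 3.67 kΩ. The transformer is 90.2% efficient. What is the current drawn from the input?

V_out = 240 × 2187/272 = 1929.7 V.
I_out = V_out/R = 1929.7/3670 = 0.52581 A.
P_out = V_out I_out = 1929.7 × 0.52581 = 1014.6 W.
P_in = P_out/η = 1014.6/0.902 = 1124.9 W.
I_in = P_in/V_in = 1124.9/240 = 4.69 A.

I_in ≈ 4.69 A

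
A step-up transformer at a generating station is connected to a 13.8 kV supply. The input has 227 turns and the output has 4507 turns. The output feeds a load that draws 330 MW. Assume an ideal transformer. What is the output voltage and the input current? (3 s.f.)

V_out ≈ 274000 V, I_in ≈ 23900 A

V_out = V_in × N_out/N_in = 13800 × 4507/227 = 273990 V.
I_out = P/V_out = 3.30×10^8/273990 = 1204.4 A.
I_in = I_out × N_out/N_in = 1204.4 × 4507/227 = 23900 A.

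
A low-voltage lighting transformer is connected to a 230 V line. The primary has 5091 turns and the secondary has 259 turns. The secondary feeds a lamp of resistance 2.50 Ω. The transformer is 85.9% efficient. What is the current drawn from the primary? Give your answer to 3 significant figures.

V_s = 230 × 259/5091 = 11.701 V.
I_s = V_s/R = 11.701/2.50 = 4.6804 A.
P_out = V_s I_s = 11.701 × 4.6804 = 54.766 W.
P_in = P_out/η = 54.766/0.859 = 63.755 W.
I_p = P_in/V_p = 63.755/230 = 0.277 A.

I_p ≈ 0.277 A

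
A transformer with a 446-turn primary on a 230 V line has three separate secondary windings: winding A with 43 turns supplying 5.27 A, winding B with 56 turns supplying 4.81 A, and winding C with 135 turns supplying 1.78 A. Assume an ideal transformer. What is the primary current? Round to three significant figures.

V_A = 230 × 43/446 = 22.175 V; V_B = 230 × 56/446 = 28.879 V; V_C = 230 × 135/446 = 69.619 V.
P_out = V_A I_A + V_B I_B + V_C I_C = 22.175×5.27 + 28.879×4.81 + 69.619×1.78 = 116.86 + 138.91 + 123.92 = 379.69 W.
Ideal ⇒ P_in = P_out, so I_p = P_out/V_p = 379.69/230 = 1.65 A.

I_p ≈ 1.65 A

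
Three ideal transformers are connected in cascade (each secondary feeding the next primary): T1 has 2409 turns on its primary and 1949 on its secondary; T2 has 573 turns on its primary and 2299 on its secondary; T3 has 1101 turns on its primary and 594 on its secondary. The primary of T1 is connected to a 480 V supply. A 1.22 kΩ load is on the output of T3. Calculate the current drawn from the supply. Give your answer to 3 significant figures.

Secondary of T1: V = 480.00 × 1949/2409 = 388.34 V.
Secondary of T2: V = 388.34 × 2299/573 = 1558.1 V.
Secondary of T3: V = 1558.1 × 594/1101 = 840.62 V.
I_load = 840.62/1220 = 0.68903 A, so P_out = 840.62 × 0.68903 = 579.21 W.
All ideal ⇒ P_in = P_out, so I_supply = 579.21/480 = 1.21 A.

I_supply ≈ 1.21 A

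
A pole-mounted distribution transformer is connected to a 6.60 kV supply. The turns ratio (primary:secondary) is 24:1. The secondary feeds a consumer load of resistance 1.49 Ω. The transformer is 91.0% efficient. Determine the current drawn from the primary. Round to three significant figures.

V_s = 6600 × 1/24 = 275.00 V.
I_s = V_s/R = 275.00/1.49 = 184.56 A.
P_out = V_s I_s = 275.00 × 184.56 = 50755 W.
P_in = P_out/η = 50755/0.910 = 55775 W.
I_p = P_in/V_p = 55775/6600 = 8.45 A.

I_p ≈ 8.45 A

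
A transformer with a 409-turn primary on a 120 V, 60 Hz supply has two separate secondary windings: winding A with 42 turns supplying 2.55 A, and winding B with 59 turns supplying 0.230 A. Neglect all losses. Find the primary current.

I_p ≈ 0.295 A

V_A = 120 × 42/409 = 12.323 V; V_B = 120 × 59/409 = 17.311 V.
P_out = V_A I_A + V_B I_B = 12.323×2.55 + 17.311×0.230 = 31.423 + 3.9814 = 35.404 W.
Ideal ⇒ P_in = P_out, so I_p = P_out/V_p = 35.404/120 = 0.295 A.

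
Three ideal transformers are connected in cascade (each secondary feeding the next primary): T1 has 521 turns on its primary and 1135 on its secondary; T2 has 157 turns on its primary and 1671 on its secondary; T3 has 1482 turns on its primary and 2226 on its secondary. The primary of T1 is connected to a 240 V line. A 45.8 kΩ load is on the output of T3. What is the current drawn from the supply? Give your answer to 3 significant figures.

After T1: V = 240.00 × 1135/521 = 522.84 V.
After T2: V = 522.84 × 1671/157 = 5564.8 V.
After T3: V = 5564.8 × 2226/1482 = 8358.4 V.
I_load = 8358.4/45800 = 0.18250 A, so P_out = 8358.4 × 0.18250 = 1525.4 W.
All ideal ⇒ P_in = P_out, so I_supply = 1525.4/240 = 6.36 A.

I_supply ≈ 6.36 A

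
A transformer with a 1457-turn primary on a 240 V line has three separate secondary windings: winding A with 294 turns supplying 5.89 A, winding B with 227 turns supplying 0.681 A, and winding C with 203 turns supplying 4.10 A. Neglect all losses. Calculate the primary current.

I_p ≈ 1.87 A

V_A = 240 × 294/1457 = 48.428 V; V_B = 240 × 227/1457 = 37.392 V; V_C = 240 × 203/1457 = 33.439 V.
P_out = V_A I_A + V_B I_B + V_C I_C = 48.428×5.89 + 37.392×0.681 + 33.439×4.10 = 285.24 + 25.464 + 137.10 = 447.80 W.
Ideal ⇒ P_in = P_out, so I_p = P_out/V_p = 447.80/240 = 1.87 A.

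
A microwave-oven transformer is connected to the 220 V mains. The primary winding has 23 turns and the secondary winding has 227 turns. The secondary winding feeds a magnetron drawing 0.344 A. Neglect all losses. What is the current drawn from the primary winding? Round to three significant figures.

I_p ≈ 3.40 A

For an ideal transformer I_p N_p = I_s N_s, so I_p = 0.344 × 227/23 = 3.40 A.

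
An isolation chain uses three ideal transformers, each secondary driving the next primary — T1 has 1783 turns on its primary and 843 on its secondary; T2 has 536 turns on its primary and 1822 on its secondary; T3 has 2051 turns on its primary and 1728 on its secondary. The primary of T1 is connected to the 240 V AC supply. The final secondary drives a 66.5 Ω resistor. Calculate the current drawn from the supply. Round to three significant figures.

I_supply ≈ 6.62 A

Secondary of T1: V = 240.00 × 843/1783 = 113.47 V.
Secondary of T2: V = 113.47 × 1822/536 = 385.72 V.
Secondary of T3: V = 385.72 × 1728/2051 = 324.97 V.
I_load = 324.97/66.5 = 4.8868 A, so P_out = 324.97 × 4.8868 = 1588.1 W.
All ideal ⇒ P_in = P_out, so I_supply = 1588.1/240 = 6.62 A.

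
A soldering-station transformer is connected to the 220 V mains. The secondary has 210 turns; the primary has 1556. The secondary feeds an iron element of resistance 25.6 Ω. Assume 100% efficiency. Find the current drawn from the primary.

I_p ≈ 0.157 A

V_s = V_p × N_s/N_p = 220 × 210/1556 = 29.692 V.
I_s = V_s/R = 29.692/25.6 = 1.1598 A.
For an ideal transformer I_p N_p = I_s N_s, so I_p = 1.1598 × 210/1556 = 0.157 A.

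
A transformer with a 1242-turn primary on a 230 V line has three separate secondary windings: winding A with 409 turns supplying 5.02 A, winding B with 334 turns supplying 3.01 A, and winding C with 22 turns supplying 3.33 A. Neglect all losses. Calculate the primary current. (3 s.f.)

V_A = 230 × 409/1242 = 75.741 V; V_B = 230 × 334/1242 = 61.852 V; V_C = 230 × 22/1242 = 4.0741 V.
P_out = V_A I_A + V_B I_B + V_C I_C = 75.741×5.02 + 61.852×3.01 + 4.0741×3.33 = 380.22 + 186.17 + 13.567 = 579.96 W.
Ideal ⇒ P_in = P_out, so I_p = P_out/V_p = 579.96/230 = 2.52 A.

I_p ≈ 2.52 A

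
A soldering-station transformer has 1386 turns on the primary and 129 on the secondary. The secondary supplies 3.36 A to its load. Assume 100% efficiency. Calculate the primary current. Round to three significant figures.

For an ideal transformer I_p/I_s = N_s/N_p, so I_p = 3.36 × 129/1386 = 0.313 A.

I_p ≈ 0.313 A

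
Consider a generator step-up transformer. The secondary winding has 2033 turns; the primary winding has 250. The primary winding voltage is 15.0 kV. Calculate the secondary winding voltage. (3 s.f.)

V_s/V_p = N_s/N_p, so V_s = 15000 × 2033/250 = 122000 V.

V_s ≈ 122000 V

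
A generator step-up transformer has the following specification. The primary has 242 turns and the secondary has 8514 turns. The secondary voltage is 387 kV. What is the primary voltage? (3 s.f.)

V_p ≈ 11000 V

V_p/V_s = N_p/N_s, so V_p = 387000 × 242/8514 = 11000 V.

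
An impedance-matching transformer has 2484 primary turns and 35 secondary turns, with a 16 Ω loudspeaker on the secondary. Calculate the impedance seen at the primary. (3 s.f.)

Z_p = (N_p/N_s)² × Z_s = (2484/35)² × 16 = 80600 Ω.

Z_p ≈ 80600 Ω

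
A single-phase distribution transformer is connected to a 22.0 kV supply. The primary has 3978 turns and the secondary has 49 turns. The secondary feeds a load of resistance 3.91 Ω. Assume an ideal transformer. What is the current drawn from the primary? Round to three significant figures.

V_s = V_p × N_s/N_p = 22000 × 49/3978 = 270.99 V.
I_s = V_s/R = 270.99/3.91 = 69.307 A.
For an ideal transformer I_p N_p = I_s N_s, so I_p = 69.307 × 49/3978 = 0.854 A.

I_p ≈ 0.854 A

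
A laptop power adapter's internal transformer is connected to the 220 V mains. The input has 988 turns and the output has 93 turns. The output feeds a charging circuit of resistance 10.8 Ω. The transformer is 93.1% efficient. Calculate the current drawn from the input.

V_out = 220 × 93/988 = 20.709 V.
I_out = V_out/R = 20.709/10.8 = 1.9175 A.
P_out = V_out I_out = 20.709 × 1.9175 = 39.708 W.
P_in = P_out/η = 39.708/0.931 = 42.650 W.
I_in = P_in/V_in = 42.650/220 = 0.194 A.

I_in ≈ 0.194 A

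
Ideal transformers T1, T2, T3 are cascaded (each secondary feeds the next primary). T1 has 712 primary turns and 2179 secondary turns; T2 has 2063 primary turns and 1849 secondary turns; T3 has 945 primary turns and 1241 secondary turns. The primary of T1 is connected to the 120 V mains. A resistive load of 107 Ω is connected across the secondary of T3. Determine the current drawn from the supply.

After T1: V = 120.00 × 2179/712 = 367.25 V.
After T2: V = 367.25 × 1849/2063 = 329.15 V.
After T3: V = 329.15 × 1241/945 = 432.25 V.
I_load = 432.25/107 = 4.0397 A, so P_out = 432.25 × 4.0397 = 1746.2 W.
All ideal ⇒ P_in = P_out, so I_supply = 1746.2/120 = 14.6 A.

I_supply ≈ 14.6 A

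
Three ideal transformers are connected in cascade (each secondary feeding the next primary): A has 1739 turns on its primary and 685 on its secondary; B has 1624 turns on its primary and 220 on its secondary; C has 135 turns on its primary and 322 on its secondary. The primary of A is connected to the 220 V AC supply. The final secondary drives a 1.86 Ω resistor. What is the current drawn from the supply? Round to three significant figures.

I_supply ≈ 1.92 A

After A: V = 220.00 × 685/1739 = 86.659 V.
After B: V = 86.659 × 220/1624 = 11.740 V.
After C: V = 11.740 × 322/135 = 28.001 V.
I_load = 28.001/1.86 = 15.054 A, so P_out = 28.001 × 15.054 = 421.53 W.
All ideal ⇒ P_in = P_out, so I_supply = 421.53/220 = 1.92 A.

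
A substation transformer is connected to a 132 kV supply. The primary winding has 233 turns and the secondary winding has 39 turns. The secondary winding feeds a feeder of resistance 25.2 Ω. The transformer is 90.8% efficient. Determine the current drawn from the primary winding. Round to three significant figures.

V_s = 132000 × 39/233 = 22094 V.
I_s = V_s/R = 22094/25.2 = 876.76 A.
P_out = V_s I_s = 22094 × 876.76 = 1.9372×10^7 W.
P_in = P_out/η = 1.9372×10^7/0.908 = 2.1334×10^7 W.
I_p = P_in/V_p = 2.1334×10^7/132000 = 162 A.

I_p ≈ 162 A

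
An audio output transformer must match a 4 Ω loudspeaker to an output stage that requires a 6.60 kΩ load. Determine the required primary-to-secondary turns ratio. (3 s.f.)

N_p/N_s ≈ 40.6

Z_p/Z_s = (N_p/N_s)², so N_p/N_s = √(6600/4) = √1650 = 40.6.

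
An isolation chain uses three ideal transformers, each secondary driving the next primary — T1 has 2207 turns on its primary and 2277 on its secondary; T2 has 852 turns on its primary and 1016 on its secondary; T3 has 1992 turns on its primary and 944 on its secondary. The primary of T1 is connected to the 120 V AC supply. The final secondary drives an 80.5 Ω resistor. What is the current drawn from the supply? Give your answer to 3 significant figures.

I_supply ≈ 0.507 A

Secondary of T1: V = 120.00 × 2277/2207 = 123.81 V.
Secondary of T2: V = 123.81 × 1016/852 = 147.64 V.
Secondary of T3: V = 147.64 × 944/1992 = 69.965 V.
I_load = 69.965/80.5 = 0.86913 A, so P_out = 69.965 × 0.86913 = 60.808 W.
All ideal ⇒ P_in = P_out, so I_supply = 60.808/120 = 0.507 A.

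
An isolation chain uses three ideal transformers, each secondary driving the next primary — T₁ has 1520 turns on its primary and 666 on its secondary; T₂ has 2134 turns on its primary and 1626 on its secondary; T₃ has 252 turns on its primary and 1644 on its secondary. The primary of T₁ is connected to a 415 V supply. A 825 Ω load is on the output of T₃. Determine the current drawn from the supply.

I_supply ≈ 2.39 A

Secondary of T₁: V = 415.00 × 666/1520 = 181.84 V.
Secondary of T₂: V = 181.84 × 1626/2134 = 138.55 V.
Secondary of T₃: V = 138.55 × 1644/252 = 903.87 V.
I_load = 903.87/825 = 1.0956 A, so P_out = 903.87 × 1.0956 = 990.28 W.
All ideal ⇒ P_in = P_out, so I_supply = 990.28/415 = 2.39 A.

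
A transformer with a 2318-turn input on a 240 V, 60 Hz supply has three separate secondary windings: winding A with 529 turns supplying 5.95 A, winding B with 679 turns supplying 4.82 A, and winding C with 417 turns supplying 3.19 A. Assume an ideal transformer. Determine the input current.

I_in ≈ 3.34 A

V_A = 240 × 529/2318 = 54.771 V; V_B = 240 × 679/2318 = 70.302 V; V_C = 240 × 417/2318 = 43.175 V.
P_out = V_A I_A + V_B I_B + V_C I_C = 54.771×5.95 + 70.302×4.82 + 43.175×3.19 = 325.89 + 338.86 + 137.73 = 802.47 W.
Ideal ⇒ P_in = P_out, so I_in = P_out/V_in = 802.47/240 = 3.34 A.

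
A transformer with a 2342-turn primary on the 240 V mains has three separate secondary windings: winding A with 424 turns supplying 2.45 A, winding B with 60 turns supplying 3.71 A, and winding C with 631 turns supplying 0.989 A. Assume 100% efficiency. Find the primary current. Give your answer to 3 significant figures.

V_A = 240 × 424/2342 = 43.450 V; V_B = 240 × 60/2342 = 6.1486 V; V_C = 240 × 631/2342 = 64.663 V.
P_out = V_A I_A + V_B I_B + V_C I_C = 43.450×2.45 + 6.1486×3.71 + 64.663×0.989 = 106.45 + 22.811 + 63.951 = 193.22 W.
Ideal ⇒ P_in = P_out, so I_p = P_out/V_p = 193.22/240 = 0.805 A.

I_p ≈ 0.805 A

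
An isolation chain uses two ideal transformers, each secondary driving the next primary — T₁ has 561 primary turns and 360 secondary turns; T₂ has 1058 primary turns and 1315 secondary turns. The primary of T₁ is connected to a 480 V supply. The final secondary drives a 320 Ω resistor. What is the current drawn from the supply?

I_supply ≈ 0.954 A

Secondary of T₁: V = 480.00 × 360/561 = 308.02 V.
Secondary of T₂: V = 308.02 × 1315/1058 = 382.84 V.
I_load = 382.84/320 = 1.1964 A, so P_out = 382.84 × 1.1964 = 458.03 W.
All ideal ⇒ P_in = P_out, so I_supply = 458.03/480 = 0.954 A.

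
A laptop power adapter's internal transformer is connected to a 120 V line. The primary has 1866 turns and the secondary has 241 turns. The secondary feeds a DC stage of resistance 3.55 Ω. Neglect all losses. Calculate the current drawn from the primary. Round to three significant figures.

V_s = V_p × N_s/N_p = 120 × 241/1866 = 15.498 V.
I_s = V_s/R = 15.498/3.55 = 4.3657 A.
For an ideal transformer I_p N_p = I_s N_s, so I_p = 4.3657 × 241/1866 = 0.564 A.

I_p ≈ 0.564 A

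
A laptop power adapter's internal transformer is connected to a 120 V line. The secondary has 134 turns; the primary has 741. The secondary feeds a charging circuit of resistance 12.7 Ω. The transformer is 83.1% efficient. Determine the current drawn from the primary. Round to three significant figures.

I_p ≈ 0.372 A

V_s = 120 × 134/741 = 21.700 V.
I_s = V_s/R = 21.700/12.7 = 1.7087 A.
P_out = V_s I_s = 21.700 × 1.7087 = 37.079 W.
P_in = P_out/η = 37.079/0.831 = 44.620 W.
I_p = P_in/V_p = 44.620/120 = 0.372 A.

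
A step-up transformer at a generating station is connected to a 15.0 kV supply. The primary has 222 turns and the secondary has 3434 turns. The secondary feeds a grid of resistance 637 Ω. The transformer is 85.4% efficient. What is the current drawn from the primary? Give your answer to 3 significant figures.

V_s = 15000 × 3434/222 = 232030 V.
I_s = V_s/R = 232030/637 = 364.25 A.
P_out = V_s I_s = 232030 × 364.25 = 8.4516×10^7 W.
P_in = P_out/η = 8.4516×10^7/0.854 = 9.8965×10^7 W.
I_p = P_in/V_p = 9.8965×10^7/15000 = 6600 A.

I_p ≈ 6600 A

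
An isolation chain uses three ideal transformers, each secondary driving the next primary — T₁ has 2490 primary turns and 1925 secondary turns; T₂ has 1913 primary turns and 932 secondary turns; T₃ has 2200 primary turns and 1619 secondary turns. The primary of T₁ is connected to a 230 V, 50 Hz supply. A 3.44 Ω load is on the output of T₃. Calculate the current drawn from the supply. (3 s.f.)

I_supply ≈ 5.14 A

Secondary of T₁: V = 230.00 × 1925/2490 = 177.81 V.
Secondary of T₂: V = 177.81 × 932/1913 = 86.628 V.
Secondary of T₃: V = 86.628 × 1619/2200 = 63.751 V.
I_load = 63.751/3.44 = 18.532 A, so P_out = 63.751 × 18.532 = 1181.4 W.
All ideal ⇒ P_in = P_out, so I_supply = 1181.4/230 = 5.14 A.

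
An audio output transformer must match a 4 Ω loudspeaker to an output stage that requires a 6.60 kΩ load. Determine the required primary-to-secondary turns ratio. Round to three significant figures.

N_p/N_s ≈ 40.6

Z_p/Z_s = (N_p/N_s)², so N_p/N_s = √(6600/4) = √1650 = 40.6.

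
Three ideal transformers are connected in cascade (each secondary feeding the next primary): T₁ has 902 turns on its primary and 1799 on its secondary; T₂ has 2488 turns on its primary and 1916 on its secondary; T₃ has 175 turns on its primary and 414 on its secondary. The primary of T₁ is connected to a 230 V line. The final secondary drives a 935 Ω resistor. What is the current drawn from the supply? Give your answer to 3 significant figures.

I_supply ≈ 3.25 A

After T₁: V = 230.00 × 1799/902 = 458.73 V.
After T₂: V = 458.73 × 1916/2488 = 353.26 V.
After T₃: V = 353.26 × 414/175 = 835.72 V.
I_load = 835.72/935 = 0.89382 A, so P_out = 835.72 × 0.89382 = 746.98 W.
All ideal ⇒ P_in = P_out, so I_supply = 746.98/230 = 3.25 A.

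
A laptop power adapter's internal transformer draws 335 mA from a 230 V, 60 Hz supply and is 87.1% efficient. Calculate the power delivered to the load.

P_out ≈ 67.1 W

P_in = V_p I_p = 230 × 0.335 = 77.050 W.
P_out = η P_in = 0.871 × 77.050 = 67.1 W.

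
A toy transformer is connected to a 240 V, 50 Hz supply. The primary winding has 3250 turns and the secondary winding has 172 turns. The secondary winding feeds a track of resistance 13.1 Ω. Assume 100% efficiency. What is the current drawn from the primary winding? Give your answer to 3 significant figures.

V_s = V_p × N_s/N_p = 240 × 172/3250 = 12.702 V.
I_s = V_s/R = 12.702/13.1 = 0.96958 A.
For an ideal transformer I_p N_p = I_s N_s, so I_p = 0.96958 × 172/3250 = 0.0513 A.

I_p ≈ 0.0513 A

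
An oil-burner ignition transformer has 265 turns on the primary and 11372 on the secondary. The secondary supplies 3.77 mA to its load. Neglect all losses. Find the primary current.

For an ideal transformer I_p/I_s = N_s/N_p, so I_p = 0.00377 × 11372/265 = 0.162 A.

I_p ≈ 0.162 A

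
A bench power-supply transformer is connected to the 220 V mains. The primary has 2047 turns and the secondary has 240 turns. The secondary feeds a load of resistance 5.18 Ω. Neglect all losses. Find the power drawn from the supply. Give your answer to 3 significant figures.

V_s = V_p × N_s/N_p = 220 × 240/2047 = 25.794 V.
I_s = V_s/R = 25.794/5.18 = 4.9795 A.
I_p = I_s × N_s/N_p = 4.9795 × 240/2047 = 0.58382 A.
P = V_p I_p = 220 × 0.58382 = 128 W.

P ≈ 128 W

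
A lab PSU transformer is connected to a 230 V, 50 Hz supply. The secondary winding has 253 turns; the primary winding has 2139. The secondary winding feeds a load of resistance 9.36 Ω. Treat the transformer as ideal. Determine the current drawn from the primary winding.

I_p ≈ 0.344 A

V_s = V_p × N_s/N_p = 230 × 253/2139 = 27.204 V.
I_s = V_s/R = 27.204/9.36 = 2.9064 A.
For an ideal transformer I_p N_p = I_s N_s, so I_p = 2.9064 × 253/2139 = 0.344 A.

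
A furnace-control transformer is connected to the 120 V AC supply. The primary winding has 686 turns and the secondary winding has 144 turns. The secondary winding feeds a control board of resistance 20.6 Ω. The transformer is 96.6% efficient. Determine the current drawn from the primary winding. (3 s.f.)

V_s = 120 × 144/686 = 25.190 V.
I_s = V_s/R = 25.190/20.6 = 1.2228 A.
P_out = V_s I_s = 25.190 × 1.2228 = 30.802 W.
P_in = P_out/η = 30.802/0.966 = 31.886 W.
I_p = P_in/V_p = 31.886/120 = 0.266 A.

I_p ≈ 0.266 A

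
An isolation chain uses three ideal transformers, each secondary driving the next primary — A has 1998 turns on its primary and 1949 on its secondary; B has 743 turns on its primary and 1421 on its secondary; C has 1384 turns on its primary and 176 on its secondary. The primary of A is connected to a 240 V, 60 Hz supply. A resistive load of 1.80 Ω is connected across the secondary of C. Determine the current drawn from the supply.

Secondary of A: V = 240.00 × 1949/1998 = 234.11 V.
Secondary of B: V = 234.11 × 1421/743 = 447.75 V.
Secondary of C: V = 447.75 × 176/1384 = 56.939 V.
I_load = 56.939/1.80 = 31.633 A, so P_out = 56.939 × 31.633 = 1801.1 W.
All ideal ⇒ P_in = P_out, so I_supply = 1801.1/240 = 7.50 A.

I_supply ≈ 7.50 A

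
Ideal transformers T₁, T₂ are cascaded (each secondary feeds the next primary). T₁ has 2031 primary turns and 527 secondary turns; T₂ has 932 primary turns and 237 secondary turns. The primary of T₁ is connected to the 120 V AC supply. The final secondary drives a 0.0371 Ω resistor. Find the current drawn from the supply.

I_supply ≈ 14.1 A

Secondary of T₁: V = 120.00 × 527/2031 = 31.137 V.
Secondary of T₂: V = 31.137 × 237/932 = 7.9180 V.
I_load = 7.9180/0.0371 = 213.42 A, so P_out = 7.9180 × 213.42 = 1689.9 W.
All ideal ⇒ P_in = P_out, so I_supply = 1689.9/120 = 14.1 A.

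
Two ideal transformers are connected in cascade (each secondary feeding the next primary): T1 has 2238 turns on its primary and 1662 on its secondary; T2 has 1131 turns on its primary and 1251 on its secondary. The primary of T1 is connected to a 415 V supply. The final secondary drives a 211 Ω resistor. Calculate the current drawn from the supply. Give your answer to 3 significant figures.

After T1: V = 415.00 × 1662/2238 = 308.19 V.
After T2: V = 308.19 × 1251/1131 = 340.89 V.
I_load = 340.89/211 = 1.6156 A, so P_out = 340.89 × 1.6156 = 550.74 W.
All ideal ⇒ P_in = P_out, so I_supply = 550.74/415 = 1.33 A.

I_supply ≈ 1.33 A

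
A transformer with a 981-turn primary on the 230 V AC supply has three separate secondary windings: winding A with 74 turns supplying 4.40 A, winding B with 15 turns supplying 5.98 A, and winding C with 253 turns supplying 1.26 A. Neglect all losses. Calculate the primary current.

I_p ≈ 0.748 A

V_A = 230 × 74/981 = 17.350 V; V_B = 230 × 15/981 = 3.5168 V; V_C = 230 × 253/981 = 59.317 V.
P_out = V_A I_A + V_B I_B + V_C I_C = 17.350×4.40 + 3.5168×5.98 + 59.317×1.26 = 76.338 + 21.031 + 74.739 = 172.11 W.
Ideal ⇒ P_in = P_out, so I_p = P_out/V_p = 172.11/230 = 0.748 A.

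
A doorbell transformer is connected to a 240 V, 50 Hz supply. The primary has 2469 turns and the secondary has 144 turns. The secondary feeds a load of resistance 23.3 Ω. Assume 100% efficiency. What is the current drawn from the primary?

I_p ≈ 0.0350 A

V_s = V_p × N_s/N_p = 240 × 144/2469 = 13.998 V.
I_s = V_s/R = 13.998/23.3 = 0.60075 A.
For an ideal transformer I_p N_p = I_s N_s, so I_p = 0.60075 × 144/2469 = 0.0350 A.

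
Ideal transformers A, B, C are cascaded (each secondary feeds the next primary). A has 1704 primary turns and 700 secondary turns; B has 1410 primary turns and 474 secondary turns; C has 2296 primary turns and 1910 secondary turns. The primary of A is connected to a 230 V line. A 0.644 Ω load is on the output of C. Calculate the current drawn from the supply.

I_supply ≈ 4.71 A

Secondary of A: V = 230.00 × 700/1704 = 94.484 V.
Secondary of B: V = 94.484 × 474/1410 = 31.763 V.
Secondary of C: V = 31.763 × 1910/2296 = 26.423 V.
I_load = 26.423/0.644 = 41.029 A, so P_out = 26.423 × 41.029 = 1084.1 W.
All ideal ⇒ P_in = P_out, so I_supply = 1084.1/230 = 4.71 A.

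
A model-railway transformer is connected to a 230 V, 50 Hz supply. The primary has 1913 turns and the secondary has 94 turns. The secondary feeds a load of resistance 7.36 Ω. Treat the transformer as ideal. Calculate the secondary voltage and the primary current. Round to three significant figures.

V_s = V_p × N_s/N_p = 230 × 94/1913 = 11.302 V.
I_s = V_s/R = 11.302/7.36 = 1.5355 A.
I_p = I_s × N_s/N_p = 1.5355 × 94/1913 = 0.0755 A.

V_s ≈ 11.3 V, I_p ≈ 0.0755 A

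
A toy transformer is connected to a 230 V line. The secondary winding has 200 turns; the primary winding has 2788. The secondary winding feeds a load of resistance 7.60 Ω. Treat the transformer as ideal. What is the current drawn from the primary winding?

I_p ≈ 0.156 A

V_s = V_p × N_s/N_p = 230 × 200/2788 = 16.499 V.
I_s = V_s/R = 16.499/7.60 = 2.1710 A.
For an ideal transformer I_p N_p = I_s N_s, so I_p = 2.1710 × 200/2788 = 0.156 A.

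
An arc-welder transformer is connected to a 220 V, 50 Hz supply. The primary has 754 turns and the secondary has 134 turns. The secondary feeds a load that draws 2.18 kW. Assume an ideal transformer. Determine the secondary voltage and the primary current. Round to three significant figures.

V_s ≈ 39.1 V, I_p ≈ 9.91 A

V_s = V_p × N_s/N_p = 220 × 134/754 = 39.098 V.
I_s = P/V_s = 2180/39.098 = 55.757 A.
I_p = I_s × N_s/N_p = 55.757 × 134/754 = 9.91 A.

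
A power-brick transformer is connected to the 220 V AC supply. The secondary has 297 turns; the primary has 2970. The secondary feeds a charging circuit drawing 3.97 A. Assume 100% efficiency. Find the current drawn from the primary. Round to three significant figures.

For an ideal transformer I_p N_p = I_s N_s, so I_p = 3.97 × 297/2970 = 0.397 A.

I_p ≈ 0.397 A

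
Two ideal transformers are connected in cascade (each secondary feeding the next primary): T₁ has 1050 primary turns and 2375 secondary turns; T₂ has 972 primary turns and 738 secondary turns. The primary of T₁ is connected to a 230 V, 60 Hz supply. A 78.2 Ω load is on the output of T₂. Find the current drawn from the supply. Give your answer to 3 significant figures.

I_supply ≈ 8.67 A

Secondary of T₁: V = 230.00 × 2375/1050 = 520.24 V.
Secondary of T₂: V = 520.24 × 738/972 = 395.00 V.
I_load = 395.00/78.2 = 5.0511 A, so P_out = 395.00 × 5.0511 = 1995.2 W.
All ideal ⇒ P_in = P_out, so I_supply = 1995.2/230 = 8.67 A.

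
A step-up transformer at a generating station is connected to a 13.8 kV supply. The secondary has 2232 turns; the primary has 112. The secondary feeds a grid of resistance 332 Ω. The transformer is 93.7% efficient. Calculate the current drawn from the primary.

V_s = 13800 × 2232/112 = 275010 V.
I_s = V_s/R = 275010/332 = 828.36 A.
P_out = V_s I_s = 275010 × 828.36 = 2.2781×10^8 W.
P_in = P_out/η = 2.2781×10^8/0.937 = 2.4313×10^8 W.
I_p = P_in/V_p = 2.4313×10^8/13800 = 17600 A.

I_p ≈ 17600 A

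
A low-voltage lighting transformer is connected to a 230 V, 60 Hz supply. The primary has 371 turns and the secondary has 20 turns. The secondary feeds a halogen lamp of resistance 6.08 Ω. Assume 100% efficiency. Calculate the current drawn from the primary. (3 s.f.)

I_p ≈ 0.110 A

V_s = V_p × N_s/N_p = 230 × 20/371 = 12.399 V.
I_s = V_s/R = 12.399/6.08 = 2.0393 A.
For an ideal transformer I_p N_p = I_s N_s, so I_p = 2.0393 × 20/371 = 0.110 A.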